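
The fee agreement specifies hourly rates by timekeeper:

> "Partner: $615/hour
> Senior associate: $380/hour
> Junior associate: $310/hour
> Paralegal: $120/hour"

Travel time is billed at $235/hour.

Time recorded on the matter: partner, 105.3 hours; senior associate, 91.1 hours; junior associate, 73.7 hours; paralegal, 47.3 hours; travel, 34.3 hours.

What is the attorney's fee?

$135,961.00

Partner: 105.3 × $615 = $64,759.50
Senior associate: 91.1 × $380 = $34,618.00
Junior associate: 73.7 × $310 = $22,847.00
Paralegal: 47.3 × $120 = $5,676.00
Subtotal: $64,759.50 + $34,618.00 + $22,847.00 + $5,676.00 = $127,900.50
Travel: 34.3 × $235 = $8,060.50
Total: $127,900.50 + $8,060.50 = $135,961.00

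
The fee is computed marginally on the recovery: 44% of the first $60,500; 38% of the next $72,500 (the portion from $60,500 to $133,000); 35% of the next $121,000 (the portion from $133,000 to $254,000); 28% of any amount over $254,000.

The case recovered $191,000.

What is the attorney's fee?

First $60,500 at 44% = $26,620.00
Next $72,500 at 38% = $27,550.00
Remaining $58,000 at 35% = $20,300.00
Fee: $26,620.00 + $27,550.00 + $20,300.00 = $74,470.00

$74,470.00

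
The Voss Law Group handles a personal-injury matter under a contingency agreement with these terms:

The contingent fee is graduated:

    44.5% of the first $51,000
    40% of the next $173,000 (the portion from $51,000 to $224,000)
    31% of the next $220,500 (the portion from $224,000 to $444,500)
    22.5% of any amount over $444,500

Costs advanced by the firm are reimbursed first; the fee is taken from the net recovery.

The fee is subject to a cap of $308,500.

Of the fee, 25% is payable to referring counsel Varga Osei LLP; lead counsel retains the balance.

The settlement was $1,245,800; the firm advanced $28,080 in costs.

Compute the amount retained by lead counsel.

$231,375.00

Fee base (net of costs): $1,245,800 − $28,080 = $1,217,720
First $51,000 at 44.5% = $22,695.00
Next $173,000 at 40% = $69,200.00
Next $220,500 at 31% = $68,355.00
Remaining $773,220 at 22.5% = $173,974.50
Fee: $22,695.00 + $69,200.00 + $68,355.00 + $173,974.50 = $334,224.50
$334,224.50 exceeds the $308,500 cap, so the fee is capped at $308,500.00.
Referral share: 25% of $308,500.00 = $77,125.00; lead counsel retains $308,500.00 − $77,125.00 = $231,375.00.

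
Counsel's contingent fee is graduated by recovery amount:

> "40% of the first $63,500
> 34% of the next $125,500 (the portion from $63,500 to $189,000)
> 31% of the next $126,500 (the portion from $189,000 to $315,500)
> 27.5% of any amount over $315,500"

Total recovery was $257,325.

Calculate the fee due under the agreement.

$89,250.75

First $63,500 at 40% = $25,400.00
Next $125,500 at 34% = $42,670.00
Remaining $68,325 at 31% = $21,180.75
Fee: $25,400.00 + $42,670.00 + $21,180.75 = $89,250.75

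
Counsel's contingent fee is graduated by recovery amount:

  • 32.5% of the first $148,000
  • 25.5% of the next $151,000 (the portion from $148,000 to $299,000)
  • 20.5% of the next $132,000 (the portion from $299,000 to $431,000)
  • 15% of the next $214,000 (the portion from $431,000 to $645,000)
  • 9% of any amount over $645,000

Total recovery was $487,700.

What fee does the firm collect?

First $148,000 at 32.5% = $48,100.00
Next $151,000 at 25.5% = $38,505.00
Next $132,000 at 20.5% = $27,060.00
Remaining $56,700 at 15% = $8,505.00
Fee: $48,100.00 + $38,505.00 + $27,060.00 + $8,505.00 = $122,170.00

$122,170.00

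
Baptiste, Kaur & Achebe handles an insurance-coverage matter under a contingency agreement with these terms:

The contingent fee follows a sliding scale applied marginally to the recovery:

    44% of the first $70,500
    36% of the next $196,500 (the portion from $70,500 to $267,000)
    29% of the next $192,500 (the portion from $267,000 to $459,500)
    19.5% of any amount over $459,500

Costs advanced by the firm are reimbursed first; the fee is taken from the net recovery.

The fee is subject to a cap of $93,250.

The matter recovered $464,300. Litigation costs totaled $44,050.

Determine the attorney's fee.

Fee base (net of costs): $464,300 − $44,050 = $420,250
First $70,500 at 44% = $31,020.00
Next $196,500 at 36% = $70,740.00
Remaining $153,250 at 29% = $44,442.50
Fee: $31,020.00 + $70,740.00 + $44,442.50 = $146,202.50
$146,202.50 exceeds the $93,250 cap, so the fee is capped at $93,250.00.

$93,250.00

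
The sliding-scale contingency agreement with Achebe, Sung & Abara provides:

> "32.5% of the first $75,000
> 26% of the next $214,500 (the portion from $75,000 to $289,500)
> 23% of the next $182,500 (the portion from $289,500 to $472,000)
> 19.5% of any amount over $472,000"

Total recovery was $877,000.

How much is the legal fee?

First $75,000 at 32.5% = $24,375.00
Next $214,500 at 26% = $55,770.00
Next $182,500 at 23% = $41,975.00
Remaining $405,000 at 19.5% = $78,975.00
Fee: $24,375.00 + $55,770.00 + $41,975.00 + $78,975.00 = $201,095.00

$201,095.00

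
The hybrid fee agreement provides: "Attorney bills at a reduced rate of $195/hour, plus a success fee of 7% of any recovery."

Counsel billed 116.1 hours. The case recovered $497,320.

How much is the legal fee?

$57,451.90

Hourly: 116.1 × $195 = $22,639.50
Success fee: 7% of $497,320 = $34,812.40
Total: $22,639.50 + $34,812.40 = $57,451.90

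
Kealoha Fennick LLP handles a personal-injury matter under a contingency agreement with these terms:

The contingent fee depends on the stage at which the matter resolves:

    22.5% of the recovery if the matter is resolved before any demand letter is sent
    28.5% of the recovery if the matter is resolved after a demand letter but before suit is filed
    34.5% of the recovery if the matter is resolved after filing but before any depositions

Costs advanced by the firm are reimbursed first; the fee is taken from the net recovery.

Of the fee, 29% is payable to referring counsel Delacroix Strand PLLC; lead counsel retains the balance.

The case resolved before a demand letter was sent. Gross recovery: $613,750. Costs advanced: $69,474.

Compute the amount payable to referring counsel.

Fee base (net of costs): $613,750 − $69,474 = $544,276
The matter resolved before a demand letter was sent, so the 22.5% rate applies.
$544,276 × 22.5% = $122,462.10
Referral share: 29% of $122,462.10 = $35,514.01; lead counsel retains $122,462.10 − $35,514.01 = $86,948.09.

$35,514.01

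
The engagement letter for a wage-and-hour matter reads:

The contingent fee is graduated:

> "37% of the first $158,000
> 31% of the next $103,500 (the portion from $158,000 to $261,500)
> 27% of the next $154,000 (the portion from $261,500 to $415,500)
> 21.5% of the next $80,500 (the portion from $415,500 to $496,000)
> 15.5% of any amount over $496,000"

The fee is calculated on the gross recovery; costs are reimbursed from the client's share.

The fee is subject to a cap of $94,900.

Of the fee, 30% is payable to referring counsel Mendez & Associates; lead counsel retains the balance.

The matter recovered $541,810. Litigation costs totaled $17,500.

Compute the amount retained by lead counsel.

$66,430.00

Fee base is the gross recovery, $541,810; costs are reimbursed separately.
First $158,000 at 37% = $58,460.00
Next $103,500 at 31% = $32,085.00
Next $154,000 at 27% = $41,580.00
Next $80,500 at 21.5% = $17,307.50
Remaining $45,810 at 15.5% = $7,100.55
Fee: $58,460.00 + $32,085.00 + $41,580.00 + $17,307.50 + $7,100.55 = $156,533.05
$156,533.05 exceeds the $94,900 cap, so the fee is capped at $94,900.00.
Referral share: 30% of $94,900.00 = $28,470.00; lead counsel retains $94,900.00 − $28,470.00 = $66,430.00.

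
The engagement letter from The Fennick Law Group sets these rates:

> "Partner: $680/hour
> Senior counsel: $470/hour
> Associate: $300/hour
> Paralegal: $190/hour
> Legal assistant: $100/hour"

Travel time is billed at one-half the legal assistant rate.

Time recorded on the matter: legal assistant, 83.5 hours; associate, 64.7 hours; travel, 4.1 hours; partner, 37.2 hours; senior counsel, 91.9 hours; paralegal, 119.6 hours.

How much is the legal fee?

$119,178.00

Partner: 37.2 × $680 = $25,296.00
Senior counsel: 91.9 × $470 = $43,193.00
Associate: 64.7 × $300 = $19,410.00
Paralegal: 119.6 × $190 = $22,724.00
Legal assistant: 83.5 × $100 = $8,350.00
Subtotal: $25,296.00 + $43,193.00 + $19,410.00 + $22,724.00 + $8,350.00 = $118,973.00
Travel: 4.1 × ($100 ÷ 2) = 4.1 × $50.00 = $205.00
Total: $118,973.00 + $205.00 = $119,178.00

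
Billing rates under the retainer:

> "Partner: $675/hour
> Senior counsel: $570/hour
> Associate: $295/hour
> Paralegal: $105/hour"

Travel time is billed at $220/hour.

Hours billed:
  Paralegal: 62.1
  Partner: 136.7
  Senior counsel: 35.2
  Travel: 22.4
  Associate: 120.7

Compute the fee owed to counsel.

$159,391.50

Partner: 136.7 × $675 = $92,272.50
Senior counsel: 35.2 × $570 = $20,064.00
Associate: 120.7 × $295 = $35,606.50
Paralegal: 62.1 × $105 = $6,520.50
Subtotal: $92,272.50 + $20,064.00 + $35,606.50 + $6,520.50 = $154,463.50
Travel: 22.4 × $220 = $4,928.00
Total: $154,463.50 + $4,928.00 = $159,391.50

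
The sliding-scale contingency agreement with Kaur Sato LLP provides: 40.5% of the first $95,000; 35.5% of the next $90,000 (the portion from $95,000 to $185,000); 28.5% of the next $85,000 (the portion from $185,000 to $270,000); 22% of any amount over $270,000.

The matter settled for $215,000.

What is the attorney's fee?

First $95,000 at 40.5% = $38,475.00
Next $90,000 at 35.5% = $31,950.00
Remaining $30,000 at 28.5% = $8,550.00
Fee: $38,475.00 + $31,950.00 + $8,550.00 = $78,975.00

$78,975.00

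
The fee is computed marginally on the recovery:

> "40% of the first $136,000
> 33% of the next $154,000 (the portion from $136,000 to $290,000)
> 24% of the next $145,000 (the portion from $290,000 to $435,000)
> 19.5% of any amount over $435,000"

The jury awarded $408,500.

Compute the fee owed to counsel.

First $136,000 at 40% = $54,400.00
Next $154,000 at 33% = $50,820.00
Remaining $118,500 at 24% = $28,440.00
Fee: $54,400.00 + $50,820.00 + $28,440.00 = $133,660.00

$133,660.00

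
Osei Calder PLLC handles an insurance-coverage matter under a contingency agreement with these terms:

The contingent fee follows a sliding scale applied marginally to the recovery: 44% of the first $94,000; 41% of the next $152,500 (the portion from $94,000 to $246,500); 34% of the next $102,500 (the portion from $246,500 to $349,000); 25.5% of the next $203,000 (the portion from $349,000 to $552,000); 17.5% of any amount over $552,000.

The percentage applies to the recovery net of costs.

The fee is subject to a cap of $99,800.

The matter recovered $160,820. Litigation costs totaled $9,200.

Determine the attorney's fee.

Fee base (net of costs): $160,820 − $9,200 = $151,620
First $94,000 at 44% = $41,360.00
Remaining $57,620 at 41% = $23,624.20
Fee: $41,360.00 + $23,624.20 = $64,984.20
$64,984.20 is under the $99,800 cap.

$64,984.20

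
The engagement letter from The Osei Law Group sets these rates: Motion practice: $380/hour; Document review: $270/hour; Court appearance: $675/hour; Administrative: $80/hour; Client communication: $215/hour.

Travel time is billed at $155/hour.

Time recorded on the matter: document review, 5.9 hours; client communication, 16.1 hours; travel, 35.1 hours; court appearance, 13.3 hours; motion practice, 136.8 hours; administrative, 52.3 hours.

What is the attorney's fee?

$75,640.50

Motion practice: 136.8 × $380 = $51,984.00
Document review: 5.9 × $270 = $1,593.00
Court appearance: 13.3 × $675 = $8,977.50
Administrative: 52.3 × $80 = $4,184.00
Client communication: 16.1 × $215 = $3,461.50
Subtotal: $51,984.00 + $1,593.00 + $8,977.50 + $4,184.00 + $3,461.50 = $70,200.00
Travel: 35.1 × $155 = $5,440.50
Total: $70,200.00 + $5,440.50 = $75,640.50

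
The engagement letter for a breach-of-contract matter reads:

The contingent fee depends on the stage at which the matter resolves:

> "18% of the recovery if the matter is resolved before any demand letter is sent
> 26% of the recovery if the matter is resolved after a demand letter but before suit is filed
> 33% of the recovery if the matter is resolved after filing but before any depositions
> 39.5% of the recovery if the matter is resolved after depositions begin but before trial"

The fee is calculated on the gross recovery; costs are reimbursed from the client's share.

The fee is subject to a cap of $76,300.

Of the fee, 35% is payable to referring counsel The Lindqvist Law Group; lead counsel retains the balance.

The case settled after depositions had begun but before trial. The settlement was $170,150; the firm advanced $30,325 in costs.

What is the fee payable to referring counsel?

Fee base is the gross recovery, $170,150; costs are reimbursed separately.
The matter settled after depositions had begun but before trial, so the 39.5% rate applies.
$170,150 × 39.5% = $67,209.25
$67,209.25 is under the $76,300 cap.
Referral share: 35% of $67,209.25 = $23,523.24; lead counsel retains $67,209.25 − $23,523.24 = $43,686.01.

$23,523.24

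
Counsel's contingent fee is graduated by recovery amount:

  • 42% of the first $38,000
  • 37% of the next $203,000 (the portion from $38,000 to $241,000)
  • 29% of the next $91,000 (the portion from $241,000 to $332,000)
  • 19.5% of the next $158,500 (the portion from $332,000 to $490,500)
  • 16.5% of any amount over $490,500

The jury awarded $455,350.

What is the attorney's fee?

First $38,000 at 42% = $15,960.00
Next $203,000 at 37% = $75,110.00
Next $91,000 at 29% = $26,390.00
Remaining $123,350 at 19.5% = $24,053.25
Fee: $15,960.00 + $75,110.00 + $26,390.00 + $24,053.25 = $141,513.25

$141,513.25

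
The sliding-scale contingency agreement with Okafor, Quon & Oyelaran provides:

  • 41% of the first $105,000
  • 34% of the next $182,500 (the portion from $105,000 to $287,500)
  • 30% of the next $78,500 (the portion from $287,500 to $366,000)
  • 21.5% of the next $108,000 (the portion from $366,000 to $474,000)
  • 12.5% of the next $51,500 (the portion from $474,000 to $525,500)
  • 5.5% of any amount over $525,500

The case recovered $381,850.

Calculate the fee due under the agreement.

First $105,000 at 41% = $43,050.00
Next $182,500 at 34% = $62,050.00
Next $78,500 at 30% = $23,550.00
Remaining $15,850 at 21.5% = $3,407.75
Fee: $43,050.00 + $62,050.00 + $23,550.00 + $3,407.75 = $132,057.75

$132,057.75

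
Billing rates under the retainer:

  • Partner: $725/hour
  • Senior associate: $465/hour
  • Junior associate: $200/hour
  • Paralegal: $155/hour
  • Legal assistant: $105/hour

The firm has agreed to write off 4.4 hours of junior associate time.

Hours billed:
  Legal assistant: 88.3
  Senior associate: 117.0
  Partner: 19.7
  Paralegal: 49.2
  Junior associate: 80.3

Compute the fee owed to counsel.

Partner: 19.7 × $725 = $14,282.50
Senior associate: 117.0 × $465 = $54,405.00
Junior associate: 80.3 × $200 = $16,060.00
Paralegal: 49.2 × $155 = $7,626.00
Legal assistant: 88.3 × $105 = $9,271.50
Subtotal: $101,645.00
Write-off: 4.4 × $200 = $880.00
Total: $101,645.00 − $880.00 = $100,765.00

$100,765.00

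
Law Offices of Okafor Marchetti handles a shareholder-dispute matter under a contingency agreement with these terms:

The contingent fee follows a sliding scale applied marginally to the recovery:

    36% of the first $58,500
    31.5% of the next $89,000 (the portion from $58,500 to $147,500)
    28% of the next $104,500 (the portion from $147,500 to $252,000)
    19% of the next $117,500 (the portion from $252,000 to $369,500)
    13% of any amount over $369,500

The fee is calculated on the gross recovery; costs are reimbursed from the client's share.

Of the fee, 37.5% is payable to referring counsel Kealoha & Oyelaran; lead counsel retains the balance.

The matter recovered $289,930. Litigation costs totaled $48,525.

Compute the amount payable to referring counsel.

Fee base is the gross recovery, $289,930; costs are reimbursed separately.
First $58,500 at 36% = $21,060.00
Next $89,000 at 31.5% = $28,035.00
Next $104,500 at 28% = $29,260.00
Remaining $37,930 at 19% = $7,206.70
Fee: $21,060.00 + $28,035.00 + $29,260.00 + $7,206.70 = $85,561.70
Referral share: 37.5% of $85,561.70 = $32,085.64; lead counsel retains $85,561.70 − $32,085.64 = $53,476.06.

$32,085.64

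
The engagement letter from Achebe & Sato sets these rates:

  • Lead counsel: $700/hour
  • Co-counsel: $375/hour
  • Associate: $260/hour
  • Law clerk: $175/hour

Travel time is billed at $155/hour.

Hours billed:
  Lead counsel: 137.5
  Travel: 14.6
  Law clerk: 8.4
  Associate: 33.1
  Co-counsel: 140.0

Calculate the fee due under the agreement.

Lead counsel: 137.5 × $700 = $96,250.00
Co-counsel: 140.0 × $375 = $52,500.00
Associate: 33.1 × $260 = $8,606.00
Law clerk: 8.4 × $175 = $1,470.00
Subtotal: $96,250.00 + $52,500.00 + $8,606.00 + $1,470.00 = $158,826.00
Travel: 14.6 × $155 = $2,263.00
Total: $158,826.00 + $2,263.00 = $161,089.00

$161,089.00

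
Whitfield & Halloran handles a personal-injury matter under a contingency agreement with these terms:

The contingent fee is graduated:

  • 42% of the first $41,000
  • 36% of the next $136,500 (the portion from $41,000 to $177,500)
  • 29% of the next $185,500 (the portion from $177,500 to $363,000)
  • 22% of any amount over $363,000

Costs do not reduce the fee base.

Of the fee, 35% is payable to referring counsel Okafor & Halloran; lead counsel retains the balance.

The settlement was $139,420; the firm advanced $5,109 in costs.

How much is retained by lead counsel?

Fee base is the gross recovery, $139,420; costs are reimbursed separately.
First $41,000 at 42% = $17,220.00
Remaining $98,420 at 36% = $35,431.20
Fee: $17,220.00 + $35,431.20 = $52,651.20
Referral share: 35% of $52,651.20 = $18,427.92; lead counsel retains $52,651.20 − $18,427.92 = $34,223.28.

$34,223.28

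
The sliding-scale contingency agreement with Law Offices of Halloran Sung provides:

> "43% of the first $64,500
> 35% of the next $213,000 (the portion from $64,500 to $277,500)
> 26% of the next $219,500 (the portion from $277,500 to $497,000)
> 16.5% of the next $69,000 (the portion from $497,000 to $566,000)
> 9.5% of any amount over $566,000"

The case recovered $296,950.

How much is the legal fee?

First $64,500 at 43% = $27,735.00
Next $213,000 at 35% = $74,550.00
Remaining $19,450 at 26% = $5,057.00
Fee: $27,735.00 + $74,550.00 + $5,057.00 = $107,342.00

$107,342.00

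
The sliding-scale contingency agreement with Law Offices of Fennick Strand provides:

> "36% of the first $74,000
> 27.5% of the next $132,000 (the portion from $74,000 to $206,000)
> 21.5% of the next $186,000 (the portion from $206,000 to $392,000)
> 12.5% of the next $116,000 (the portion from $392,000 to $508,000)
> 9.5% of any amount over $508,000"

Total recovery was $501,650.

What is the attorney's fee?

First $74,000 at 36% = $26,640.00
Next $132,000 at 27.5% = $36,300.00
Next $186,000 at 21.5% = $39,990.00
Remaining $109,650 at 12.5% = $13,706.25
Fee: $26,640.00 + $36,300.00 + $39,990.00 + $13,706.25 = $116,636.25

$116,636.25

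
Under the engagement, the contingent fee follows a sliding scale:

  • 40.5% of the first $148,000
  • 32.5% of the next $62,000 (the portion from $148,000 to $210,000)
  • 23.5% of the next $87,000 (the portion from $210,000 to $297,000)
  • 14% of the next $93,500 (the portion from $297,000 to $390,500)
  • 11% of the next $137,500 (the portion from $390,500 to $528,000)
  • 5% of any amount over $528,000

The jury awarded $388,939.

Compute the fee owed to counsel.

First $148,000 at 40.5% = $59,940.00
Next $62,000 at 32.5% = $20,150.00
Next $87,000 at 23.5% = $20,445.00
Remaining $91,939 at 14% = $12,871.46
Fee: $59,940.00 + $20,150.00 + $20,445.00 + $12,871.46 = $113,406.46

$113,406.46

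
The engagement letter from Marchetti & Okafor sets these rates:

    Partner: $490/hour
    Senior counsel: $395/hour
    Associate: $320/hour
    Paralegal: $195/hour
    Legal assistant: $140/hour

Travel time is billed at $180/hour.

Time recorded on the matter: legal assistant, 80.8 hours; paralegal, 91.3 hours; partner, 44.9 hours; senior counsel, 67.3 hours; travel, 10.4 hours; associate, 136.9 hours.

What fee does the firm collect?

Partner: 44.9 × $490 = $22,001.00
Senior counsel: 67.3 × $395 = $26,583.50
Associate: 136.9 × $320 = $43,808.00
Paralegal: 91.3 × $195 = $17,803.50
Legal assistant: 80.8 × $140 = $11,312.00
Subtotal: $22,001.00 + $26,583.50 + $43,808.00 + $17,803.50 + $11,312.00 = $121,508.00
Travel: 10.4 × $180 = $1,872.00
Total: $121,508.00 + $1,872.00 = $123,380.00

$123,380.00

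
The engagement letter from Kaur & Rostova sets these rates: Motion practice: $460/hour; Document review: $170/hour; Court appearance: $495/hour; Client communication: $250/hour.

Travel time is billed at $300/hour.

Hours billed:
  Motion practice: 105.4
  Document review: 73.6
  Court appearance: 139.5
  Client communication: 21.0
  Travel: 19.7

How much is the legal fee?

Motion practice: 105.4 × $460 = $48,484.00
Document review: 73.6 × $170 = $12,512.00
Court appearance: 139.5 × $495 = $69,052.50
Client communication: 21.0 × $250 = $5,250.00
Subtotal: $48,484.00 + $12,512.00 + $69,052.50 + $5,250.00 = $135,298.50
Travel: 19.7 × $300 = $5,910.00
Total: $135,298.50 + $5,910.00 = $141,208.50

$141,208.50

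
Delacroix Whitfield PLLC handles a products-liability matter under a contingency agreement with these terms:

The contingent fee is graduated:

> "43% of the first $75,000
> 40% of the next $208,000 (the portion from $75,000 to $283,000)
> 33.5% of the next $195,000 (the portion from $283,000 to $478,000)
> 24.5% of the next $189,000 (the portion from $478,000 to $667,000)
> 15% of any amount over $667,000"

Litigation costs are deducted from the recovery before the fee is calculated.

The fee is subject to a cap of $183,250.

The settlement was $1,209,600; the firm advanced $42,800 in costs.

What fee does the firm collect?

Fee base (net of costs): $1,209,600 − $42,800 = $1,166,800
First $75,000 at 43% = $32,250.00
Next $208,000 at 40% = $83,200.00
Next $195,000 at 33.5% = $65,325.00
Next $189,000 at 24.5% = $46,305.00
Remaining $499,800 at 15% = $74,970.00
Fee: $32,250.00 + $83,200.00 + $65,325.00 + $46,305.00 + $74,970.00 = $302,050.00
$302,050.00 exceeds the $183,250 cap, so the fee is capped at $183,250.00.

$183,250.00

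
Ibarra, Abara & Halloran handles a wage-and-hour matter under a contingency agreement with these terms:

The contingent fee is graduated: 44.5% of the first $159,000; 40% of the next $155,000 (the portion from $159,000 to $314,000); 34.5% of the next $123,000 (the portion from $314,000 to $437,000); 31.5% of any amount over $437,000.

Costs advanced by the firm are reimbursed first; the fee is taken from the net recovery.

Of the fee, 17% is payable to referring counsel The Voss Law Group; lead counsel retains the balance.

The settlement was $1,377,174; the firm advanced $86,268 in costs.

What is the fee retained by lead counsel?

$368,661.42

Fee base (net of costs): $1,377,174 − $86,268 = $1,290,906
First $159,000 at 44.5% = $70,755.00
Next $155,000 at 40% = $62,000.00
Next $123,000 at 34.5% = $42,435.00
Remaining $853,906 at 31.5% = $268,980.39
Fee: $70,755.00 + $62,000.00 + $42,435.00 + $268,980.39 = $444,170.39
Referral share: 17% of $444,170.39 = $75,508.97; lead counsel retains $444,170.39 − $75,508.97 = $368,661.42.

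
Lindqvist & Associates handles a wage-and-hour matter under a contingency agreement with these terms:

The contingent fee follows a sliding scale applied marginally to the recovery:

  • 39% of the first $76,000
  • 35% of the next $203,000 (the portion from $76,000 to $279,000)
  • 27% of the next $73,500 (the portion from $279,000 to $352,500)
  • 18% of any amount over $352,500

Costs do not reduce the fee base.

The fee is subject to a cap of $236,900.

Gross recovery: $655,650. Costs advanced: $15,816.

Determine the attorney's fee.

Fee base is the gross recovery, $655,650; costs are reimbursed separately.
First $76,000 at 39% = $29,640.00
Next $203,000 at 35% = $71,050.00
Next $73,500 at 27% = $19,845.00
Remaining $303,150 at 18% = $54,567.00
Fee: $29,640.00 + $71,050.00 + $19,845.00 + $54,567.00 = $175,102.00
$175,102.00 is under the $236,900 cap.

$175,102.00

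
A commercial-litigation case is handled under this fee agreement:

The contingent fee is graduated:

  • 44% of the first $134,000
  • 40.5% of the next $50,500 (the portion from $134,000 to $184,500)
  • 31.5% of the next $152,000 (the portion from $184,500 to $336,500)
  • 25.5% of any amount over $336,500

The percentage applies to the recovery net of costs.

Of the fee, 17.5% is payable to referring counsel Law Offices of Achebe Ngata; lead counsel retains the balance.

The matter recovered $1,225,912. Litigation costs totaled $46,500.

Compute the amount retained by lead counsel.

$282,343.92

Fee base (net of costs): $1,225,912 − $46,500 = $1,179,412
First $134,000 at 44% = $58,960.00
Next $50,500 at 40.5% = $20,452.50
Next $152,000 at 31.5% = $47,880.00
Remaining $842,912 at 25.5% = $214,942.56
Fee: $58,960.00 + $20,452.50 + $47,880.00 + $214,942.56 = $342,235.06
Referral share: 17.5% of $342,235.06 = $59,891.14; lead counsel retains $342,235.06 − $59,891.14 = $282,343.92.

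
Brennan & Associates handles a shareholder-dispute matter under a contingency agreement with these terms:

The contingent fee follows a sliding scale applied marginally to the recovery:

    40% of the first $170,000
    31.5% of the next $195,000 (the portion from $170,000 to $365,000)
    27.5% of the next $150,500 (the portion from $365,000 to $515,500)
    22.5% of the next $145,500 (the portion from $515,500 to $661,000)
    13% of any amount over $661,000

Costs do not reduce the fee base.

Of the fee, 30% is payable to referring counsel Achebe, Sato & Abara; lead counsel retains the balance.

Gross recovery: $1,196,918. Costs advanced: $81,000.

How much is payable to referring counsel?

Fee base is the gross recovery, $1,196,918; costs are reimbursed separately.
First $170,000 at 40% = $68,000.00
Next $195,000 at 31.5% = $61,425.00
Next $150,500 at 27.5% = $41,387.50
Next $145,500 at 22.5% = $32,737.50
Remaining $535,918 at 13% = $69,669.34
Fee: $68,000.00 + $61,425.00 + $41,387.50 + $32,737.50 + $69,669.34 = $273,219.34
Referral share: 30% of $273,219.34 = $81,965.80; lead counsel retains $273,219.34 − $81,965.80 = $191,253.54.

$81,965.80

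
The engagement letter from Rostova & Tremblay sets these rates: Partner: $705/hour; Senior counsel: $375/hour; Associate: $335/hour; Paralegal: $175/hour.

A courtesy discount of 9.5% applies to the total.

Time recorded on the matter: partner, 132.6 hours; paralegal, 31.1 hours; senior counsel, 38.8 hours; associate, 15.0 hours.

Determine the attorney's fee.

Partner: 132.6 × $705 = $93,483.00
Senior counsel: 38.8 × $375 = $14,550.00
Associate: 15.0 × $335 = $5,025.00
Paralegal: 31.1 × $175 = $5,442.50
Subtotal: $118,500.50
Less 9.5% discount: −$11,257.55
Total: $118,500.50 − $11,257.55 = $107,242.95

$107,242.95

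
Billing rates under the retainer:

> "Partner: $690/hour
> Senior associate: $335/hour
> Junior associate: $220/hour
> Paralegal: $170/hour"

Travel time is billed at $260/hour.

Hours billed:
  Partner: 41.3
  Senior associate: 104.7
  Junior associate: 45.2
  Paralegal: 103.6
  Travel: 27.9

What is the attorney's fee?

$98,381.50

Partner: 41.3 × $690 = $28,497.00
Senior associate: 104.7 × $335 = $35,074.50
Junior associate: 45.2 × $220 = $9,944.00
Paralegal: 103.6 × $170 = $17,612.00
Subtotal: $28,497.00 + $35,074.50 + $9,944.00 + $17,612.00 = $91,127.50
Travel: 27.9 × $260 = $7,254.00
Total: $91,127.50 + $7,254.00 = $98,381.50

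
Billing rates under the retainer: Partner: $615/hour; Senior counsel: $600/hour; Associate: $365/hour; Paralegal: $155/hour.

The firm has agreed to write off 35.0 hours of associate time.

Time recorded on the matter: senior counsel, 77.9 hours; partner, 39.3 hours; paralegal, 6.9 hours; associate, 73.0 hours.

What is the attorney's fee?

Partner: 39.3 × $615 = $24,169.50
Senior counsel: 77.9 × $600 = $46,740.00
Associate: 73.0 × $365 = $26,645.00
Paralegal: 6.9 × $155 = $1,069.50
Subtotal: $98,624.00
Write-off: 35.0 × $365 = $12,775.00
Total: $98,624.00 − $12,775.00 = $85,849.00

$85,849.00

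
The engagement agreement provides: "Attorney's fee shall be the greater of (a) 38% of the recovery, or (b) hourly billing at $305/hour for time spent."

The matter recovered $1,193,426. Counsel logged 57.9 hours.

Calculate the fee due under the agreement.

(a) 38% of $1,193,426 = $453,501.88
(b) 57.9 × $305 = $17,659.50
The greater is (a): $453,501.88.

$453,501.88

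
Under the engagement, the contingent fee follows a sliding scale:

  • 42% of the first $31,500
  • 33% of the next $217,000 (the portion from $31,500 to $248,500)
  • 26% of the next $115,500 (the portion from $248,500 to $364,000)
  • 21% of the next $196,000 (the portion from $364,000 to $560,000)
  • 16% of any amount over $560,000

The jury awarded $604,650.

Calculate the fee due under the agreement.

$163,174.00

First $31,500 at 42% = $13,230.00
Next $217,000 at 33% = $71,610.00
Next $115,500 at 26% = $30,030.00
Next $196,000 at 21% = $41,160.00
Remaining $44,650 at 16% = $7,144.00
Fee: $13,230.00 + $71,610.00 + $30,030.00 + $41,160.00 + $7,144.00 = $163,174.00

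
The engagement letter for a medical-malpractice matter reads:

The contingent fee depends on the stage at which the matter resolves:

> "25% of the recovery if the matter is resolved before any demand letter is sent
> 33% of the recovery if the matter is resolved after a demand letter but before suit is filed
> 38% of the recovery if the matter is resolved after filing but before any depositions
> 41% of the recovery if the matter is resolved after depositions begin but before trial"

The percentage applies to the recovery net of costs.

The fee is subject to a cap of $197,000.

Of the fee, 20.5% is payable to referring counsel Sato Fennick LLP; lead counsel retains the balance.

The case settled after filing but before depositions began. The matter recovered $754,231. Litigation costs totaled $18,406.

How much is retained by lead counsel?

Fee base (net of costs): $754,231 − $18,406 = $735,825
The matter settled after filing but before depositions began, so the 38% rate applies.
$735,825 × 38% = $279,613.50
$279,613.50 exceeds the $197,000 cap, so the fee is capped at $197,000.00.
Referral share: 20.5% of $197,000.00 = $40,385.00; lead counsel retains $197,000.00 − $40,385.00 = $156,615.00.

$156,615.00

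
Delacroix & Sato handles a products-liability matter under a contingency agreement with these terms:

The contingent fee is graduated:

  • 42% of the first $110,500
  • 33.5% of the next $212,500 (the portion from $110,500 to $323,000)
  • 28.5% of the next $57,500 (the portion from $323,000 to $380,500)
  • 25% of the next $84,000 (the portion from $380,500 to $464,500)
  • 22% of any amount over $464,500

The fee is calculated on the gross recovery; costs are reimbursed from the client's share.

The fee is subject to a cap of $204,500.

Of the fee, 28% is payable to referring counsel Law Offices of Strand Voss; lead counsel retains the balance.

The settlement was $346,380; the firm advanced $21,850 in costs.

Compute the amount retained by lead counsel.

$89,467.78

Fee base is the gross recovery, $346,380; costs are reimbursed separately.
First $110,500 at 42% = $46,410.00
Next $212,500 at 33.5% = $71,187.50
Remaining $23,380 at 28.5% = $6,663.30
Fee: $46,410.00 + $71,187.50 + $6,663.30 = $124,260.80
$124,260.80 is under the $204,500 cap.
Referral share: 28% of $124,260.80 = $34,793.02; lead counsel retains $124,260.80 − $34,793.02 = $89,467.78.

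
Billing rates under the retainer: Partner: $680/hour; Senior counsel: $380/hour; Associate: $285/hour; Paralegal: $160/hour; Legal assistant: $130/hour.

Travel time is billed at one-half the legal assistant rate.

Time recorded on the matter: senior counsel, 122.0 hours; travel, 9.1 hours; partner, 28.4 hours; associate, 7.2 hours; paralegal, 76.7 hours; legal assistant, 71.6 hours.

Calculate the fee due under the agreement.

Partner: 28.4 × $680 = $19,312.00
Senior counsel: 122.0 × $380 = $46,360.00
Associate: 7.2 × $285 = $2,052.00
Paralegal: 76.7 × $160 = $12,272.00
Legal assistant: 71.6 × $130 = $9,308.00
Subtotal: $19,312.00 + $46,360.00 + $2,052.00 + $12,272.00 + $9,308.00 = $89,304.00
Travel: 9.1 × ($130 ÷ 2) = 9.1 × $65.00 = $591.50
Total: $89,304.00 + $591.50 = $89,895.50

$89,895.50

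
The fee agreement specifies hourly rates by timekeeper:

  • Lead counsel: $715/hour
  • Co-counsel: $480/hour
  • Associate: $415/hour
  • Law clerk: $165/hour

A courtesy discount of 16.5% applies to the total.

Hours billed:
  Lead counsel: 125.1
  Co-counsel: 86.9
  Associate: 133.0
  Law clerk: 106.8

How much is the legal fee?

Lead counsel: 125.1 × $715 = $89,446.50
Co-counsel: 86.9 × $480 = $41,712.00
Associate: 133.0 × $415 = $55,195.00
Law clerk: 106.8 × $165 = $17,622.00
Subtotal: $203,975.50
Less 16.5% discount: −$33,655.96
Total: $203,975.50 − $33,655.96 = $170,319.54

$170,319.54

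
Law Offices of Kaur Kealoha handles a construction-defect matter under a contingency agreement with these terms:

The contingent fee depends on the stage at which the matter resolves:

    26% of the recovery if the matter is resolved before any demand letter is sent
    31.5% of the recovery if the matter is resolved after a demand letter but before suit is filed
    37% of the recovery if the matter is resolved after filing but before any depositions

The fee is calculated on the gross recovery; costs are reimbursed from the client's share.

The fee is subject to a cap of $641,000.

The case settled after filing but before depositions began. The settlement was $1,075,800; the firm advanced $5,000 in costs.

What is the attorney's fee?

Fee base is the gross recovery, $1,075,800; costs are reimbursed separately.
The matter settled after filing but before depositions began, so the 37% rate applies.
$1,075,800 × 37% = $398,046.00
$398,046.00 is under the $641,000 cap.

$398,046.00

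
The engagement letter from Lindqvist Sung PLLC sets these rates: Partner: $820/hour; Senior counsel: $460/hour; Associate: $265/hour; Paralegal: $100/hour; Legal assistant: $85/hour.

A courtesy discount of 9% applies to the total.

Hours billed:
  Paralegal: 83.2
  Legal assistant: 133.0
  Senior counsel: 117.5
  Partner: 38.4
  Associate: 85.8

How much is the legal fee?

$116,389.00

Partner: 38.4 × $820 = $31,488.00
Senior counsel: 117.5 × $460 = $54,050.00
Associate: 85.8 × $265 = $22,737.00
Paralegal: 83.2 × $100 = $8,320.00
Legal assistant: 133.0 × $85 = $11,305.00
Subtotal: $127,900.00
Less 9% discount: −$11,511.00
Total: $127,900.00 − $11,511.00 = $116,389.00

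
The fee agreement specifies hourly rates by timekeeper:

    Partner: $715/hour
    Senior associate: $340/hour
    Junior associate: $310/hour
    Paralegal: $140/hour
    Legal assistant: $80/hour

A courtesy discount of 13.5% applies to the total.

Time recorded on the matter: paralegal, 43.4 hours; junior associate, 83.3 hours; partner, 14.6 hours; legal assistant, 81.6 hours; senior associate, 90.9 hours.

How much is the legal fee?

Partner: 14.6 × $715 = $10,439.00
Senior associate: 90.9 × $340 = $30,906.00
Junior associate: 83.3 × $310 = $25,823.00
Paralegal: 43.4 × $140 = $6,076.00
Legal assistant: 81.6 × $80 = $6,528.00
Subtotal: $79,772.00
Less 13.5% discount: −$10,769.22
Total: $79,772.00 − $10,769.22 = $69,002.78

$69,002.78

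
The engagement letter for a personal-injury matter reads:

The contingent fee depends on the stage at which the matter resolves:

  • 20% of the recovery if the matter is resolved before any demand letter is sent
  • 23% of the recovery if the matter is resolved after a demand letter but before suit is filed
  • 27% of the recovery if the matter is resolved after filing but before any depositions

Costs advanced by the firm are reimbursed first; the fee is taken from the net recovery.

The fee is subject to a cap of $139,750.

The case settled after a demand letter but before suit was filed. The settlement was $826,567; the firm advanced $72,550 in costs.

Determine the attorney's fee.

$139,750.00

Fee base (net of costs): $826,567 − $72,550 = $754,017
The matter settled after a demand letter but before suit was filed, so the 23% rate applies.
$754,017 × 23% = $173,423.91
$173,423.91 exceeds the $139,750 cap, so the fee is capped at $139,750.00.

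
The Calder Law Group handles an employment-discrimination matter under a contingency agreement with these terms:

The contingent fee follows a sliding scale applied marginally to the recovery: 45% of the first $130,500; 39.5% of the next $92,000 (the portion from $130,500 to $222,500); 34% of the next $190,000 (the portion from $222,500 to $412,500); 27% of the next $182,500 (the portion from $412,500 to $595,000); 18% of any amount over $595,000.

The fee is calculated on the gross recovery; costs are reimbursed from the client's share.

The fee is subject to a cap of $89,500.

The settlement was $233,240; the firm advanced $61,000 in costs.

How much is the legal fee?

$89,500.00

Fee base is the gross recovery, $233,240; costs are reimbursed separately.
First $130,500 at 45% = $58,725.00
Next $92,000 at 39.5% = $36,340.00
Remaining $10,740 at 34% = $3,651.60
Fee: $58,725.00 + $36,340.00 + $3,651.60 = $98,716.60
$98,716.60 exceeds the $89,500 cap, so the fee is capped at $89,500.00.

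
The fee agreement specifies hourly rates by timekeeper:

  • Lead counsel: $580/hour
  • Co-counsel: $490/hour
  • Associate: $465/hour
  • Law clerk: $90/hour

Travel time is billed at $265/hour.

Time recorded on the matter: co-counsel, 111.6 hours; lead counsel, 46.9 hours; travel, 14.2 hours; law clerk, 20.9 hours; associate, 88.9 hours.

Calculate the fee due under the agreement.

$128,868.50

Lead counsel: 46.9 × $580 = $27,202.00
Co-counsel: 111.6 × $490 = $54,684.00
Associate: 88.9 × $465 = $41,338.50
Law clerk: 20.9 × $90 = $1,881.00
Subtotal: $27,202.00 + $54,684.00 + $41,338.50 + $1,881.00 = $125,105.50
Travel: 14.2 × $265 = $3,763.00
Total: $125,105.50 + $3,763.00 = $128,868.50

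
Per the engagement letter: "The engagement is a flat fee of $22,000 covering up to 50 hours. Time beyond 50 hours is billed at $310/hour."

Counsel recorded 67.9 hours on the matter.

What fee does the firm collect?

Flat fee: $22,000.00
Excess hours: 67.9 − 50 = 17.9
Overrun: 17.9 × $310 = $5,549.00
Total: $22,000.00 + $5,549.00 = $27,549.00

$27,549.00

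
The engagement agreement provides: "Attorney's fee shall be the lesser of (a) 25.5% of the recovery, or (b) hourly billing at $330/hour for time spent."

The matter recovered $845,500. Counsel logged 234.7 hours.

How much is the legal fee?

(a) 25.5% of $845,500 = $215,602.50
(b) 234.7 × $330 = $77,451.00
The lesser is (b): $77,451.00.

$77,451.00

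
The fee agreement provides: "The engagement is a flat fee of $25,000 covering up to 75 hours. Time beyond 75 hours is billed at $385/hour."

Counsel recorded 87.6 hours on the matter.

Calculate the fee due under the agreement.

$29,851.00

Flat fee: $25,000.00
Excess hours: 87.6 − 75 = 12.6
Overrun: 12.6 × $385 = $4,851.00
Total: $25,000.00 + $4,851.00 = $29,851.00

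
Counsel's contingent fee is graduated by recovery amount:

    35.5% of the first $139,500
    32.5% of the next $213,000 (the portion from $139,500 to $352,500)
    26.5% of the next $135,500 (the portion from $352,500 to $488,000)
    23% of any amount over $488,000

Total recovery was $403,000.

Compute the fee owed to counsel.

First $139,500 at 35.5% = $49,522.50
Next $213,000 at 32.5% = $69,225.00
Remaining $50,500 at 26.5% = $13,382.50
Fee: $49,522.50 + $69,225.00 + $13,382.50 = $132,130.00

$132,130.00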